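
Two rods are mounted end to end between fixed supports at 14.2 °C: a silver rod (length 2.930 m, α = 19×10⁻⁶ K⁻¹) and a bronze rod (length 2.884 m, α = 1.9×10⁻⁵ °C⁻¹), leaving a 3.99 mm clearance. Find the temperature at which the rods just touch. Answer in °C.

T = 50.3 °C

α₁L₁ = 5.567×10⁻⁵ m/K, α₂L₂ = 5.4796×10⁻⁵ m/K → total 1.10466×10⁻⁴ m/K
ΔT = g/(α₁L₁+α₂L₂) = 3.99×10⁻³ / 1.10466×10⁻⁴ = 36.120 K
T = 14.2 + 36.120 = 50.320 °C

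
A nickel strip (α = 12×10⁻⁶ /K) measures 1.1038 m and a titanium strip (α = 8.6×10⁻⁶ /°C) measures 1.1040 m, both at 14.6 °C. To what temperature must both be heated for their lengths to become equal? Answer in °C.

T = 67.92 °C

L₁(1 + α₁ΔT) = L₂(1 + α₂ΔT) ⇒ ΔT = (L₂ − L₁)/(α₁L₁ − α₂L₂)
L₂ − L₁ = 1.1040 − 1.1038 = 2.00×10⁻⁴ m
α₁L₁ − α₂L₂ = 12×10⁻⁶×1.1038 − 8.6×10⁻⁶×1.1040 = 3.7512×10⁻⁶ m/K
ΔT = 2.00×10⁻⁴ / 3.7512×10⁻⁶ = 53.3163 K
T = 14.6 + 53.3163 = 67.9163 °C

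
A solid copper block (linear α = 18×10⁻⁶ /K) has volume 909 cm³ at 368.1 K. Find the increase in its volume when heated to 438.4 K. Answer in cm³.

ΔV = 3.45 cm³

Isotropic solid: β ≈ 3α = 5.4×10⁻⁵ /K; ΔT = 70.3 K
ΔV = 3αV₀ΔT = 3(18×10⁻⁶)(909)(70.3) = 3.45 cm³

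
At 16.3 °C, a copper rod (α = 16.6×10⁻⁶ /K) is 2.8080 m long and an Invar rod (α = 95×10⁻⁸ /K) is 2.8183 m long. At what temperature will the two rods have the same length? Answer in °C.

L₁(1 + α₁ΔT) = L₂(1 + α₂ΔT) ⇒ ΔT = (L₂ − L₁)/(α₁L₁ − α₂L₂)
L₂ − L₁ = 2.8183 − 2.8080 = 1.03×10⁻² m
α₁L₁ − α₂L₂ = 16.6×10⁻⁶×2.8080 − 95×10⁻⁸×2.8183 = 4.3935415×10⁻⁵ m/K
ΔT = 1.03×10⁻² / 4.3935415×10⁻⁵ = 234.435 K
T = 16.3 + 234.435 = 250.735 °C

T = 250.7 °C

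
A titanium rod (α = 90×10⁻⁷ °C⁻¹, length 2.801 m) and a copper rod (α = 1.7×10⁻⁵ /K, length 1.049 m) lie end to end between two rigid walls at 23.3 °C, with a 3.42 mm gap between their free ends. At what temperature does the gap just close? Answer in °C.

T = 103 °C

Gap closes when ΔL₁ + ΔL₂ = 3.42 mm = 3.42×10⁻³ m
(α₁L₁ + α₂L₂)ΔT = g
α₁L₁ + α₂L₂ = 90×10⁻⁷×2.801 + 1.7×10⁻⁵×1.049 = 4.3042×10⁻⁵ m/K
ΔT = 3.42×10⁻³ / 4.3042×10⁻⁵ = 79.46 K
T = 23.3 + 79.46 = 102.76 °C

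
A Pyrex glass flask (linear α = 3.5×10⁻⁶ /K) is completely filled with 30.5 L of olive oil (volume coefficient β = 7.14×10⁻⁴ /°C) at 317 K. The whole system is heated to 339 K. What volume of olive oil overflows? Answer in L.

The flask also expands: β_container ≈ 3α = 1.05×10⁻⁵ /K
Net overflow = V₀(β_liq − 3α_cont)ΔT
β − 3α = 7.14×10⁻⁴ − 1.05×10⁻⁵ = 7.035×10⁻⁴ /K; ΔT = 22 K
ΔV = 30.5 × 7.035×10⁻⁴ × 22 = 0.472 L

0.472 L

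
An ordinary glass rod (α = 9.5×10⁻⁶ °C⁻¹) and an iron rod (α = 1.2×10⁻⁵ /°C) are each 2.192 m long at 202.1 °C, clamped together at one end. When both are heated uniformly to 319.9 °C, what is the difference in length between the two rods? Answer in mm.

0.646 mm

ΔT = 117.8 K
ordinary glass: ΔL = 9.5×10⁻⁶ × 2.192 m × 117.8 = 2.4531×10⁻³ m = 2.4531 mm
iron: ΔL = 1.2×10⁻⁵ × 2.192 m × 117.8 = 3.0986×10⁻³ m = 3.0986 mm
difference = 3.0986 − 2.4531 = 0.6455 mm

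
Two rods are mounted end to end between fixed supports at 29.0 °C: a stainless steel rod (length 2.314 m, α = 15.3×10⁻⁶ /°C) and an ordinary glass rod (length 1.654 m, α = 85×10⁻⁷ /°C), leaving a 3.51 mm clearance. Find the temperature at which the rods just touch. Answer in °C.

α₁L₁ = 3.54042×10⁻⁵ m/K, α₂L₂ = 1.4059×10⁻⁵ m/K → total 4.94632×10⁻⁵ m/K
ΔT = g/(α₁L₁+α₂L₂) = 3.51×10⁻³ / 4.94632×10⁻⁵ = 70.96 K
T = 29.0 + 70.96 = 99.96 °C

T = 100 °C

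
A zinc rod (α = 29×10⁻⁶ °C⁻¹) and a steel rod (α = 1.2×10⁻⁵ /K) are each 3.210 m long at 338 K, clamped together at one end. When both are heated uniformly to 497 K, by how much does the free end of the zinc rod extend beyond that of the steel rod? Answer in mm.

ΔT = 159 K
zinc: ΔL = 29×10⁻⁶ × 3.210 m × 159 = 1.4801×10⁻² m = 14.801 mm
steel: ΔL = 1.2×10⁻⁵ × 3.210 m × 159 = 6.1247×10⁻³ m = 6.1247 mm
difference = 14.801 − 6.1247 = 8.6763 mm

8.68 mm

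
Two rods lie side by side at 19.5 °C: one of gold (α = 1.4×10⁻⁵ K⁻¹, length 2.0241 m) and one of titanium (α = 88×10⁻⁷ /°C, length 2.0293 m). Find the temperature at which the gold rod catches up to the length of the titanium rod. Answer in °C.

T = 515.7 °C

L₁(1 + α₁ΔT) = L₂(1 + α₂ΔT) ⇒ ΔT = (L₂ − L₁)/(α₁L₁ − α₂L₂)
L₂ − L₁ = 2.0293 − 2.0241 = 5.20×10⁻³ m
α₁L₁ − α₂L₂ = 1.4×10⁻⁵×2.0241 − 88×10⁻⁷×2.0293 = 1.047956×10⁻⁵ m/K
ΔT = 5.20×10⁻³ / 1.047956×10⁻⁵ = 496.204 K
T = 19.5 + 496.204 = 515.704 °C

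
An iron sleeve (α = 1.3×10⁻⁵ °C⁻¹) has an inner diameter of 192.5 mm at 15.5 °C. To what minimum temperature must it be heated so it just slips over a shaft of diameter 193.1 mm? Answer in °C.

Required Δd = 193.1 − 192.5 = 0.6 mm
Δd = αd₀ΔT ⇒ ΔT = Δd/(αd₀) = 0.6 / (1.3×10⁻⁵ × 192.5) = 239.76 K
T_min = 15.5 + 239.76 = 255.26 °C

T = 255 °C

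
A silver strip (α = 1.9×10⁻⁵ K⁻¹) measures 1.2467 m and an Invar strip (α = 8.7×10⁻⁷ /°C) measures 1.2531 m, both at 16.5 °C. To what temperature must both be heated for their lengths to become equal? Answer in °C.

T = 299.7 °C

L₁(1 + α₁ΔT) = L₂(1 + α₂ΔT) ⇒ ΔT = (L₂ − L₁)/(α₁L₁ − α₂L₂)
L₂ − L₁ = 1.2531 − 1.2467 = 6.40×10⁻³ m
α₁L₁ − α₂L₂ = 1.9×10⁻⁵×1.2467 − 8.7×10⁻⁷×1.2531 = 2.2597103×10⁻⁵ m/K
ΔT = 6.40×10⁻³ / 2.2597103×10⁻⁵ = 283.222 K
T = 16.5 + 283.222 = 299.722 °C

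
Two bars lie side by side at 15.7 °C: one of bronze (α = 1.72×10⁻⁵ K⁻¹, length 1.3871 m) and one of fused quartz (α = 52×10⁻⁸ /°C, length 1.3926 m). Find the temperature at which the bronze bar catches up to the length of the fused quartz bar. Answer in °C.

L₁(1 + α₁ΔT) = L₂(1 + α₂ΔT) ⇒ ΔT = (L₂ − L₁)/(α₁L₁ − α₂L₂)
L₂ − L₁ = 1.3926 − 1.3871 = 5.50×10⁻³ m
α₁L₁ − α₂L₂ = 1.72×10⁻⁵×1.3871 − 52×10⁻⁸×1.3926 = 2.3133968×10⁻⁵ m/K
ΔT = 5.50×10⁻³ / 2.3133968×10⁻⁵ = 237.746 K
T = 15.7 + 237.746 = 253.446 °C

T = 253.4 °C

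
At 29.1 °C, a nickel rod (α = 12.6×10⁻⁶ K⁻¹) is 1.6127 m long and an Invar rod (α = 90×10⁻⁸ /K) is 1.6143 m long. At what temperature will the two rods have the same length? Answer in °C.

T = 113.9 °C

L₁(1 + α₁ΔT) = L₂(1 + α₂ΔT) ⇒ ΔT = (L₂ − L₁)/(α₁L₁ − α₂L₂)
L₂ − L₁ = 1.6143 − 1.6127 = 1.60×10⁻³ m
α₁L₁ − α₂L₂ = 12.6×10⁻⁶×1.6127 − 90×10⁻⁸×1.6143 = 1.886715×10⁻⁵ m/K
ΔT = 1.60×10⁻³ / 1.886715×10⁻⁵ = 84.803 K
T = 29.1 + 84.803 = 113.903 °C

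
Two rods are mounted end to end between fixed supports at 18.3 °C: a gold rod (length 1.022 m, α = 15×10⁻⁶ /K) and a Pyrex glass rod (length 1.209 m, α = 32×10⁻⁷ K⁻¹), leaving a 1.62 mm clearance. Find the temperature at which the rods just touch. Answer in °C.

Gap closes when ΔL₁ + ΔL₂ = 1.62 mm = 1.62×10⁻³ m
(α₁L₁ + α₂L₂)ΔT = g
α₁L₁ + α₂L₂ = 15×10⁻⁶×1.022 + 32×10⁻⁷×1.209 = 1.91988×10⁻⁵ m/K
ΔT = 1.62×10⁻³ / 1.91988×10⁻⁵ = 84.38 K
T = 18.3 + 84.38 = 102.68 °C

T = 103 °C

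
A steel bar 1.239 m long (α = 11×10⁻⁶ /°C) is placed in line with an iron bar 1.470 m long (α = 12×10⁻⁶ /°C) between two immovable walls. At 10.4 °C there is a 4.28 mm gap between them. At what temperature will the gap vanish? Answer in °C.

T = 147 °C

α₁L₁ = 1.3629×10⁻⁵ m/K, α₂L₂ = 1.764×10⁻⁵ m/K → total 3.1269×10⁻⁵ m/K
ΔT = g/(α₁L₁+α₂L₂) = 4.28×10⁻³ / 3.1269×10⁻⁵ = 136.88 K
T = 10.4 + 136.88 = 147.28 °C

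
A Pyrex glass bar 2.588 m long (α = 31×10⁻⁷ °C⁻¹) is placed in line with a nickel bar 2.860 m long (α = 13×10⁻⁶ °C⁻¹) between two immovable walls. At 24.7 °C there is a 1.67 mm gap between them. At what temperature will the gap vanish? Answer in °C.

T = 61.6 °C

Gap closes when ΔL₁ + ΔL₂ = 1.67 mm = 1.67×10⁻³ m
(α₁L₁ + α₂L₂)ΔT = g
α₁L₁ + α₂L₂ = 31×10⁻⁷×2.588 + 13×10⁻⁶×2.860 = 4.52028×10⁻⁵ m/K
ΔT = 1.67×10⁻³ / 4.52028×10⁻⁵ = 36.945 K
T = 24.7 + 36.945 = 61.645 °C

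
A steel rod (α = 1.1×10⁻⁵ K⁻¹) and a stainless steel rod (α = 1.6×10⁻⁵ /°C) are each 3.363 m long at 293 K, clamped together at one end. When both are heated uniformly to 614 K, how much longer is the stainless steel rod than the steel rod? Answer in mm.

ΔT = 321 K
steel: ΔL = 1.1×10⁻⁵ × 3.363 m × 321 = 1.1875×10⁻² m = 11.875 mm
stainless steel: ΔL = 1.6×10⁻⁵ × 3.363 m × 321 = 1.7272×10⁻² m = 17.272 mm
difference = 17.272 − 11.875 = 5.397 mm

5.40 mm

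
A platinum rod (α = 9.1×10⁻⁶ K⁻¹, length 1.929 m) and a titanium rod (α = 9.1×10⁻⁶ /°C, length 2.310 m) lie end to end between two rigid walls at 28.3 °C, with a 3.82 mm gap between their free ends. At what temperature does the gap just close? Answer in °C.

T = 127 °C

α₁L₁ = 1.75539×10⁻⁵ m/K, α₂L₂ = 2.1021×10⁻⁵ m/K → total 3.85749×10⁻⁵ m/K
ΔT = g/(α₁L₁+α₂L₂) = 3.82×10⁻³ / 3.85749×10⁻⁵ = 99.03 K
T = 28.3 + 99.03 = 127.33 °C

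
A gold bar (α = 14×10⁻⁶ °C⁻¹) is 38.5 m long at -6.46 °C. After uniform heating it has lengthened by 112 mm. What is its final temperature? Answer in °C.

ΔL = αL₀ΔT ⇒ ΔT = ΔL / (αL₀)
ΔT = 112×10⁻³ m / (14×10⁻⁶ × 38.5 m) = 207.79 K
T = -6.46 + 207.79 = 201.33 °C

T = 201 °C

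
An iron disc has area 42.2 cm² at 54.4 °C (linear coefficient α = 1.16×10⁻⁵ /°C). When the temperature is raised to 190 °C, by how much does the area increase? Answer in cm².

ΔA = 0.133 cm²

Area coefficient ≈ 2α; |ΔT| = 135.6 K
ΔA = 2αA₀ΔT = 2(1.16×10⁻⁵)(42.2)(135.6) = 0.133 cm²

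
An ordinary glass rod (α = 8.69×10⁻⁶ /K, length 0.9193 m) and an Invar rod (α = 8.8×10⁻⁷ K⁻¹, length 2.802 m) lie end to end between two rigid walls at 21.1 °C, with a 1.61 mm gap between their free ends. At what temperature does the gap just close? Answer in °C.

T = 175 °C

α₁L₁ = 7.988717×10⁻⁶ m/K, α₂L₂ = 2.46576×10⁻⁶ m/K → total 1.0454477×10⁻⁵ m/K
ΔT = g/(α₁L₁+α₂L₂) = 1.61×10⁻³ / 1.0454477×10⁻⁵ = 154.00 K
T = 21.1 + 154.00 = 175.10 °C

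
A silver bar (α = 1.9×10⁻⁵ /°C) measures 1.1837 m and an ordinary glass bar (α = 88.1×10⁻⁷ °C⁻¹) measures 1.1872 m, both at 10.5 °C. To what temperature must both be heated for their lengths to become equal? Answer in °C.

T = 301.4 °C

Equal length when α₁L₁ΔT − α₂L₂ΔT = L₂ − L₁ = 3.50×10⁻³ m
α₁L₁ = 2.24903×10⁻⁵, α₂L₂ = 1.0459232×10⁻⁵ → Δ(αL) = 1.2031068×10⁻⁵ m/K
ΔT = 3.50×10⁻³ / 1.2031068×10⁻⁵ = 290.913 K, so T = 10.5 + 290.913 = 301.413 °C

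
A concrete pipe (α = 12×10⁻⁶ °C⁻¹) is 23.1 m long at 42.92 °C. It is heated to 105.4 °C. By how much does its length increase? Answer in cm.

|ΔT| = |105.4 − 42.92| = 62.48 K
ΔL = αL₀ΔT = (12×10⁻⁶)(23.1)(62.48) = 1.73×10⁻² m

ΔL = 1.73 cm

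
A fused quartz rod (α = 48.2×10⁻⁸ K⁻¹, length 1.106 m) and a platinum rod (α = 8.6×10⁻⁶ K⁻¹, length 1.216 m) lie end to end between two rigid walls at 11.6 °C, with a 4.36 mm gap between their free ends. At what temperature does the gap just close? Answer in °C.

T = 408 °C

Gap closes when ΔL₁ + ΔL₂ = 4.36 mm = 4.36×10⁻³ m
(α₁L₁ + α₂L₂)ΔT = g
α₁L₁ + α₂L₂ = 48.2×10⁻⁸×1.106 + 8.6×10⁻⁶×1.216 = 1.0990692×10⁻⁵ m/K
ΔT = 4.36×10⁻³ / 1.0990692×10⁻⁵ = 396.70 K
T = 11.6 + 396.70 = 408.30 °C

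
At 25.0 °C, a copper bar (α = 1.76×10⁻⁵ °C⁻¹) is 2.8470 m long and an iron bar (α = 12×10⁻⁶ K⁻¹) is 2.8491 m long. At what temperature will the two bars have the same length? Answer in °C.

T = 156.9 °C

Equal length when α₁L₁ΔT − α₂L₂ΔT = L₂ − L₁ = 2.10×10⁻³ m
α₁L₁ = 5.01072×10⁻⁵, α₂L₂ = 3.41892×10⁻⁵ → Δ(αL) = 1.5918×10⁻⁵ m/K
ΔT = 2.10×10⁻³ / 1.5918×10⁻⁵ = 131.926 K, so T = 25.0 + 131.926 = 156.926 °C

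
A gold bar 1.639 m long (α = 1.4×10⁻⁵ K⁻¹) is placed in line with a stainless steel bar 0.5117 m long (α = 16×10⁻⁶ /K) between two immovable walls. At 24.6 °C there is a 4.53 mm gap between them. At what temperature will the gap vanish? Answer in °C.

α₁L₁ = 2.2946×10⁻⁵ m/K, α₂L₂ = 8.1872×10⁻⁶ m/K → total 3.11332×10⁻⁵ m/K
ΔT = g/(α₁L₁+α₂L₂) = 4.53×10⁻³ / 3.11332×10⁻⁵ = 145.50 K
T = 24.6 + 145.50 = 170.10 °C

T = 170 °C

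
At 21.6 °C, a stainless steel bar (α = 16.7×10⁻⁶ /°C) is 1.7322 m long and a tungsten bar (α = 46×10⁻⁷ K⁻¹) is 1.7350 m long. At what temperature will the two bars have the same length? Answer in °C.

T = 155.3 °C

L₁(1 + α₁ΔT) = L₂(1 + α₂ΔT) ⇒ ΔT = (L₂ − L₁)/(α₁L₁ − α₂L₂)
L₂ − L₁ = 1.7350 − 1.7322 = 2.80×10⁻³ m
α₁L₁ − α₂L₂ = 16.7×10⁻⁶×1.7322 − 46×10⁻⁷×1.7350 = 2.094674×10⁻⁵ m/K
ΔT = 2.80×10⁻³ / 2.094674×10⁻⁵ = 133.672 K
T = 21.6 + 133.672 = 155.272 °C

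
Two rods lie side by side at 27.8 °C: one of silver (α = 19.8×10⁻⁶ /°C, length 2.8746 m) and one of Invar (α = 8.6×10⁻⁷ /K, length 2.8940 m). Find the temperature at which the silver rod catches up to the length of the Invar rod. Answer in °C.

T = 384.2 °C

Equal length when α₁L₁ΔT − α₂L₂ΔT = L₂ − L₁ = 1.94×10⁻² m
α₁L₁ = 5.691708×10⁻⁵, α₂L₂ = 2.48884×10⁻⁶ → Δ(αL) = 5.442824×10⁻⁵ m/K
ΔT = 1.94×10⁻² / 5.442824×10⁻⁵ = 356.433 K, so T = 27.8 + 356.433 = 384.233 °C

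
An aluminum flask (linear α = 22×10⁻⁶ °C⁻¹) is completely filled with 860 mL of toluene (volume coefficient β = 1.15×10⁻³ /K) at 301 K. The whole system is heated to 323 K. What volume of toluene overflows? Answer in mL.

20.5 mL

The flask also expands: β_container ≈ 3α = 6.6×10⁻⁵ /K
Net overflow = V₀(β_liq − 3α_cont)ΔT
β − 3α = 1.15×10⁻³ − 6.6×10⁻⁵ = 1.084×10⁻³ /K; ΔT = 22 K
ΔV = 860 × 1.084×10⁻³ × 22 = 20.5 mL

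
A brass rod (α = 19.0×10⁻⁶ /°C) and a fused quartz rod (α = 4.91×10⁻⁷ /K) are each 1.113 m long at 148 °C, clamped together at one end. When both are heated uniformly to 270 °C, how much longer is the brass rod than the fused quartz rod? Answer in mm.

ΔT = 122 K
brass: ΔL = 19.0×10⁻⁶ × 1.113 m × 122 = 2.5799×10⁻³ m = 2.5799 mm
fused quartz: ΔL = 4.91×10⁻⁷ × 1.113 m × 122 = 6.6671×10⁻⁵ m = 0.066671 mm
difference = 2.5799 − 0.066671 = 2.513229 mm

2.51 mm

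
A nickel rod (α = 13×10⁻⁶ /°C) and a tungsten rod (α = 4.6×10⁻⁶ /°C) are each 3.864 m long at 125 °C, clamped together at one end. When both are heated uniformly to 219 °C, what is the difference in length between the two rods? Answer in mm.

ΔT = 94 K
nickel: ΔL = 13×10⁻⁶ × 3.864 m × 94 = 4.7218×10⁻³ m = 4.7218 mm
tungsten: ΔL = 4.6×10⁻⁶ × 3.864 m × 94 = 1.6708×10⁻³ m = 1.6708 mm
difference = 4.7218 − 1.6708 = 3.0510 mm

3.05 mm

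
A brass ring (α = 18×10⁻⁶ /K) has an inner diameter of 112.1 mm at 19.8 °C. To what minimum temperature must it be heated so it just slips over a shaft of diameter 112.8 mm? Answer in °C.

T = 367 °C

Required Δd = 112.8 − 112.1 = 0.7 mm
Δd = αd₀ΔT ⇒ ΔT = Δd/(αd₀) = 0.7 / (18×10⁻⁶ × 112.1) = 346.91 K
T_min = 19.8 + 346.91 = 366.71 °C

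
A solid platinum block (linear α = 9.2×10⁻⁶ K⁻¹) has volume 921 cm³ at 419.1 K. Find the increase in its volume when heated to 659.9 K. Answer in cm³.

Isotropic solid: β ≈ 3α = 2.8×10⁻⁵ /K; ΔT = 240.8 K
ΔV = 3αV₀ΔT = 3(9.2×10⁻⁶)(921)(240.8) = 6.12 cm³

ΔV = 6.12 cm³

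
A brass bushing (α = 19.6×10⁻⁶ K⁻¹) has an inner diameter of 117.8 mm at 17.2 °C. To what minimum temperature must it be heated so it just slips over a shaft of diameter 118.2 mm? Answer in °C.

Required Δd = 118.2 − 117.8 = 0.4 mm
Δd = αd₀ΔT ⇒ ΔT = Δd/(αd₀) = 0.4 / (19.6×10⁻⁶ × 117.8) = 173.24 K
T_min = 17.2 + 173.24 = 190.44 °C

T = 190 °C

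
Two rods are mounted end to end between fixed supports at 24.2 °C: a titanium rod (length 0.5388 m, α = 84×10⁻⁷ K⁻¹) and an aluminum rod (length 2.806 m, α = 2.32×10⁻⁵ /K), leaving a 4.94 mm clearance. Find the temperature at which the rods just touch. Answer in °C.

Gap closes when ΔL₁ + ΔL₂ = 4.94 mm = 4.94×10⁻³ m
(α₁L₁ + α₂L₂)ΔT = g
α₁L₁ + α₂L₂ = 84×10⁻⁷×0.5388 + 2.32×10⁻⁵×2.806 = 6.962512×10⁻⁵ m/K
ΔT = 4.94×10⁻³ / 6.962512×10⁻⁵ = 70.951 K
T = 24.2 + 70.951 = 95.151 °C

T = 95.2 °C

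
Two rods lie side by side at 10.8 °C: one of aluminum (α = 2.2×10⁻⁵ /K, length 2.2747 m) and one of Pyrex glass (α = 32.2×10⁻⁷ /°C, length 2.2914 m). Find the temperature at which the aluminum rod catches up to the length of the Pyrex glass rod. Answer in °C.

Equal length when α₁L₁ΔT − α₂L₂ΔT = L₂ − L₁ = 1.67×10⁻² m
α₁L₁ = 5.00434×10⁻⁵, α₂L₂ = 7.378308×10⁻⁶ → Δ(αL) = 4.2665092×10⁻⁵ m/K
ΔT = 1.67×10⁻² / 4.2665092×10⁻⁵ = 391.421 K, so T = 10.8 + 391.421 = 402.221 °C

T = 402.2 °C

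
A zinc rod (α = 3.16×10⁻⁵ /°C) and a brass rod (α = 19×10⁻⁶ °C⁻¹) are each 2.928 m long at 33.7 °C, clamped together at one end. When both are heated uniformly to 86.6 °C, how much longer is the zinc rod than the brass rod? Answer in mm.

ΔT = 52.9 K
zinc: ΔL = 3.16×10⁻⁵ × 2.928 m × 52.9 = 4.8946×10⁻³ m = 4.8946 mm
brass: ΔL = 19×10⁻⁶ × 2.928 m × 52.9 = 2.9429×10⁻³ m = 2.9429 mm
difference = 4.8946 − 2.9429 = 1.9517 mm

1.95 mm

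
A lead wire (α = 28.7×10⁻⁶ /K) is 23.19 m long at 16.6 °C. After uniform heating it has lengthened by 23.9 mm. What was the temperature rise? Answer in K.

ΔT = 35.9 K

ΔL = αL₀ΔT ⇒ ΔT = ΔL / (αL₀)
ΔT = 23.9×10⁻³ m / (28.7×10⁻⁶ × 23.19 m) = 35.910 K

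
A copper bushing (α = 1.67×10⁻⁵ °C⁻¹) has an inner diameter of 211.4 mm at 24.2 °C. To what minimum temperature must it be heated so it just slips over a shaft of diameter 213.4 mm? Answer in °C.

T = 591 °C

Required Δd = 213.4 − 211.4 = 2.0 mm
Δd = αd₀ΔT ⇒ ΔT = Δd/(αd₀) = 2.0 / (1.67×10⁻⁵ × 211.4) = 566.51 K
T_min = 24.2 + 566.51 = 590.71 °C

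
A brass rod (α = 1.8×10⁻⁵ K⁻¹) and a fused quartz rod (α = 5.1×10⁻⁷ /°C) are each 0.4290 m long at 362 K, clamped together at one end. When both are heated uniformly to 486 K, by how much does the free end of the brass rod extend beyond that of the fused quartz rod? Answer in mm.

0.930 mm

ΔT = 124 K
brass: ΔL = 1.8×10⁻⁵ × 0.4290 m × 124 = 9.5753×10⁻⁴ m = 0.95753 mm
fused quartz: ΔL = 5.1×10⁻⁷ × 0.4290 m × 124 = 2.7130×10⁻⁵ m = 0.027130 mm
difference = 0.95753 − 0.027130 = 0.93040 mm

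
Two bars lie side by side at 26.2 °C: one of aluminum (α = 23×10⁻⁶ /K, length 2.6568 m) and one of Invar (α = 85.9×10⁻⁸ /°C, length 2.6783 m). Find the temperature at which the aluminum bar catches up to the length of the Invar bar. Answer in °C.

T = 391.8 °C

Equal length when α₁L₁ΔT − α₂L₂ΔT = L₂ − L₁ = 2.15×10⁻² m
α₁L₁ = 6.11064×10⁻⁵, α₂L₂ = 2.3006597×10⁻⁶ → Δ(αL) = 5.88057403×10⁻⁵ m/K
ΔT = 2.15×10⁻² / 5.88057403×10⁻⁵ = 365.611 K, so T = 26.2 + 365.611 = 391.811 °C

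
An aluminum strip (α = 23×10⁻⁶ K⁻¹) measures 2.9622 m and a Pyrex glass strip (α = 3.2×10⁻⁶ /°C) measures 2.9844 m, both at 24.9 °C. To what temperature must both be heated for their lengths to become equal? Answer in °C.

T = 403.9 °C

L₁(1 + α₁ΔT) = L₂(1 + α₂ΔT) ⇒ ΔT = (L₂ − L₁)/(α₁L₁ − α₂L₂)
L₂ − L₁ = 2.9844 − 2.9622 = 2.22×10⁻² m
α₁L₁ − α₂L₂ = 23×10⁻⁶×2.9622 − 3.2×10⁻⁶×2.9844 = 5.858052×10⁻⁵ m/K
ΔT = 2.22×10⁻² / 5.858052×10⁻⁵ = 378.966 K
T = 24.9 + 378.966 = 403.866 °C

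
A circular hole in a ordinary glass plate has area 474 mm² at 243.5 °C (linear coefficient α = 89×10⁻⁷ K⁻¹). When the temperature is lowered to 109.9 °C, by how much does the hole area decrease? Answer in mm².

ΔA = 1.13 mm²

Area coefficient ≈ 2α; |ΔT| = 133.6 K
ΔA = 2αA₀ΔT = 2(89×10⁻⁷)(474)(133.6) = 1.13 mm²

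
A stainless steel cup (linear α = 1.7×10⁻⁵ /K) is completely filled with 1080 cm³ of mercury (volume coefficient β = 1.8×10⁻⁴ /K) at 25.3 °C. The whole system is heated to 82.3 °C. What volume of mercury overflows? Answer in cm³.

The cup also expands: β_container ≈ 3α = 5.1×10⁻⁵ /K
Net overflow = V₀(β_liq − 3α_cont)ΔT
β − 3α = 1.80×10⁻⁴ − 5.1×10⁻⁵ = 1.29×10⁻⁴ /K; ΔT = 57.0 K
ΔV = 1080 × 1.29×10⁻⁴ × 57.0 = 7.94 cm³

7.94 cm³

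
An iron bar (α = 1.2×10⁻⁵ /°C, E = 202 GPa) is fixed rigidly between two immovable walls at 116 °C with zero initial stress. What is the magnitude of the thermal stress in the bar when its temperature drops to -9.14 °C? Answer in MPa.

σ = 303 MPa

Fully constrained: the free strain ε = αΔT is blocked, so σ = Eε = EαΔT.
|ΔT| = 125.14 K
σ = 202×10⁹ × 1.2×10⁻⁵ × 125.14 = 3.03×10⁸ Pa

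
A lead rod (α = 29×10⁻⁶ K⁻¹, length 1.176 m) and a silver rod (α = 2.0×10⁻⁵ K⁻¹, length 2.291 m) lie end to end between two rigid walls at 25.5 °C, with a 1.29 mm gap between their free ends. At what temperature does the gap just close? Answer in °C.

T = 41.6 °C

Gap closes when ΔL₁ + ΔL₂ = 1.29 mm = 1.29×10⁻³ m
(α₁L₁ + α₂L₂)ΔT = g
α₁L₁ + α₂L₂ = 29×10⁻⁶×1.176 + 2.0×10⁻⁵×2.291 = 7.9924×10⁻⁵ m/K
ΔT = 1.29×10⁻³ / 7.9924×10⁻⁵ = 16.140 K
T = 25.5 + 16.140 = 41.640 °C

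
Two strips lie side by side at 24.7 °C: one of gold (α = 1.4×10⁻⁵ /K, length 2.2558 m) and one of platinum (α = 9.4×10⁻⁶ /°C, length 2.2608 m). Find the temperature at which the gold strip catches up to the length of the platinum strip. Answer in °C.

T = 508.7 °C

L₁(1 + α₁ΔT) = L₂(1 + α₂ΔT) ⇒ ΔT = (L₂ − L₁)/(α₁L₁ − α₂L₂)
L₂ − L₁ = 2.2608 − 2.2558 = 5.00×10⁻³ m
α₁L₁ − α₂L₂ = 1.4×10⁻⁵×2.2558 − 9.4×10⁻⁶×2.2608 = 1.032968×10⁻⁵ m/K
ΔT = 5.00×10⁻³ / 1.032968×10⁻⁵ = 484.042 K
T = 24.7 + 484.042 = 508.742 °C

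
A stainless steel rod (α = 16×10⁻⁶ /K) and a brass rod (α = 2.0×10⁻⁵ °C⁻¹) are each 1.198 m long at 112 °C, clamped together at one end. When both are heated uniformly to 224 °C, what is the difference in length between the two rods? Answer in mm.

0.537 mm

ΔT = 112 K
stainless steel: ΔL = 16×10⁻⁶ × 1.198 m × 112 = 2.1468×10⁻³ m = 2.1468 mm
brass: ΔL = 2.0×10⁻⁵ × 1.198 m × 112 = 2.6835×10⁻³ m = 2.6835 mm
difference = 2.6835 − 2.1468 = 0.5367 mm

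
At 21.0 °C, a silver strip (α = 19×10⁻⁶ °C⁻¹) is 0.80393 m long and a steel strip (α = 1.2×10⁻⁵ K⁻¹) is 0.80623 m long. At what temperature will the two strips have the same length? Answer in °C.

L₁(1 + α₁ΔT) = L₂(1 + α₂ΔT) ⇒ ΔT = (L₂ − L₁)/(α₁L₁ − α₂L₂)
L₂ − L₁ = 0.80623 − 0.80393 = 2.30×10⁻³ m
α₁L₁ − α₂L₂ = 19×10⁻⁶×0.80393 − 1.2×10⁻⁵×0.80623 = 5.59991×10⁻⁶ m/K
ΔT = 2.30×10⁻³ / 5.59991×10⁻⁶ = 410.721 K
T = 21.0 + 410.721 = 431.721 °C

T = 431.7 °C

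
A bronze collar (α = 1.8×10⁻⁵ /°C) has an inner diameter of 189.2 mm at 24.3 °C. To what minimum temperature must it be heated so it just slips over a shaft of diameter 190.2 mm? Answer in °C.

T = 318 °C

Required Δd = 190.2 − 189.2 = 1.0 mm
Δd = αd₀ΔT ⇒ ΔT = Δd/(αd₀) = 1.0 / (1.8×10⁻⁵ × 189.2) = 293.63 K
T_min = 24.3 + 293.63 = 317.93 °C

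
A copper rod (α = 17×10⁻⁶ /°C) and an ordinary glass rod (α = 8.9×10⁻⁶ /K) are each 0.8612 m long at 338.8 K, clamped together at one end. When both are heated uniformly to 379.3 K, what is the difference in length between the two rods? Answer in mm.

ΔT = 40.5 K
copper: ΔL = 17×10⁻⁶ × 0.8612 m × 40.5 = 5.9294×10⁻⁴ m = 0.59294 mm
ordinary glass: ΔL = 8.9×10⁻⁶ × 0.8612 m × 40.5 = 3.1042×10⁻⁴ m = 0.31042 mm
difference = 0.59294 − 0.31042 = 0.28252 mm

0.283 mm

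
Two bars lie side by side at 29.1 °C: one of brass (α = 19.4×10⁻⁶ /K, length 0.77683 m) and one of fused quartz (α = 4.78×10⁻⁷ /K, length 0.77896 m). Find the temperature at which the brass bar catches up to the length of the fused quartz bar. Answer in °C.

L₁(1 + α₁ΔT) = L₂(1 + α₂ΔT) ⇒ ΔT = (L₂ − L₁)/(α₁L₁ − α₂L₂)
L₂ − L₁ = 0.77896 − 0.77683 = 2.13×10⁻³ m
α₁L₁ − α₂L₂ = 19.4×10⁻⁶×0.77683 − 4.78×10⁻⁷×0.77896 = 1.469815912×10⁻⁵ m/K
ΔT = 2.13×10⁻³ / 1.469815912×10⁻⁵ = 144.916 K
T = 29.1 + 144.916 = 174.016 °C

T = 174.0 °C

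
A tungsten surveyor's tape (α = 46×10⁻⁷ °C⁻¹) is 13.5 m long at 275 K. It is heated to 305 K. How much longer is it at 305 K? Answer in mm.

|ΔT| = |305 − 275| = 30 K
ΔL = αL₀ΔT = (46×10⁻⁷)(13.5)(30) = 1.86×10⁻³ m

ΔL = 1.86 mm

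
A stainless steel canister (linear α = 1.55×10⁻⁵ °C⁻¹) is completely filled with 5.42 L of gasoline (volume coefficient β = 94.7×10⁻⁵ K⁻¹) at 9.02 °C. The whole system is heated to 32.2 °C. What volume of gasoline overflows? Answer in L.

The canister also expands: β_container ≈ 3α = 4.65×10⁻⁵ /K
Net overflow = V₀(β_liq − 3α_cont)ΔT
β − 3α = 9.47×10⁻⁴ − 4.65×10⁻⁵ = 9.005×10⁻⁴ /K; ΔT = 23.18 K
ΔV = 5.42 × 9.005×10⁻⁴ × 23.18 = 0.113 L

0.113 L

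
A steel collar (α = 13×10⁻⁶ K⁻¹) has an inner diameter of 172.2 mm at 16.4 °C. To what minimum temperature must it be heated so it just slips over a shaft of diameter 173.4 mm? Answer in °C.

Required Δd = 173.4 − 172.2 = 1.2 mm
Δd = αd₀ΔT ⇒ ΔT = Δd/(αd₀) = 1.2 / (13×10⁻⁶ × 172.2) = 536.05 K
T_min = 16.4 + 536.05 = 552.45 °C

T = 552 °C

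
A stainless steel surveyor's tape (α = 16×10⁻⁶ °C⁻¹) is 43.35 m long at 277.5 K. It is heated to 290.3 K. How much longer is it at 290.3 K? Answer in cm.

|ΔT| = |290.3 − 277.5| = 12.8 K
ΔL = αL₀ΔT = (16×10⁻⁶)(43.35)(12.8) = 8.88×10⁻³ m

ΔL = 0.888 cm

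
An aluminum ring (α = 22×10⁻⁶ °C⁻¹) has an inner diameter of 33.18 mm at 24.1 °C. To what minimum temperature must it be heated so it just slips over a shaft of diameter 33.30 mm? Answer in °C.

Required Δd = 33.30 − 33.18 = 0.12 mm
Δd = αd₀ΔT ⇒ ΔT = Δd/(αd₀) = 0.12 / (22×10⁻⁶ × 33.18) = 164.39 K
T_min = 24.1 + 164.39 = 188.49 °C

T = 188 °C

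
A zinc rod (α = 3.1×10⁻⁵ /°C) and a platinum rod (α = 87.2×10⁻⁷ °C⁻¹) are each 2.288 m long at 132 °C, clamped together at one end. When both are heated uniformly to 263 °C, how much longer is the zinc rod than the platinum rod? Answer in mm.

6.68 mm

ΔT = 131 K
zinc: ΔL = 3.1×10⁻⁵ × 2.288 m × 131 = 9.2916×10⁻³ m = 9.2916 mm
platinum: ΔL = 87.2×10⁻⁷ × 2.288 m × 131 = 2.6136×10⁻³ m = 2.6136 mm
difference = 9.2916 − 2.6136 = 6.6780 mm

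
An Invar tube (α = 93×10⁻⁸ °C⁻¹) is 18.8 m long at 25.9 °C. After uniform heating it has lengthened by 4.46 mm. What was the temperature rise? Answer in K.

ΔT = 255 K

ΔL = αL₀ΔT ⇒ ΔT = ΔL / (αL₀)
ΔT = 4.46×10⁻³ m / (93×10⁻⁸ × 18.8 m) = 255.09 K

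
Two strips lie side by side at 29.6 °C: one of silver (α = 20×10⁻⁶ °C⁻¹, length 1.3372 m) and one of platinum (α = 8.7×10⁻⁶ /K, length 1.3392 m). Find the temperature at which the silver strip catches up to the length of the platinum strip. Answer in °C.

T = 162.1 °C

Equal length when α₁L₁ΔT − α₂L₂ΔT = L₂ − L₁ = 2.00×10⁻³ m
α₁L₁ = 2.6744×10⁻⁵, α₂L₂ = 1.165104×10⁻⁵ → Δ(αL) = 1.509296×10⁻⁵ m/K
ΔT = 2.00×10⁻³ / 1.509296×10⁻⁵ = 132.512 K, so T = 29.6 + 132.512 = 162.112 °C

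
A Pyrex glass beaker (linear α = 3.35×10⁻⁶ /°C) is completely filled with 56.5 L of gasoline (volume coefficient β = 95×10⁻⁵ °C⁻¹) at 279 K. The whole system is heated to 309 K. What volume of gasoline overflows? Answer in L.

1.59 L

The beaker also expands: β_container ≈ 3α = 1.005×10⁻⁵ /K
Net overflow = V₀(β_liq − 3α_cont)ΔT
β − 3α = 9.50×10⁻⁴ − 1.005×10⁻⁵ = 9.3995×10⁻⁴ /K; ΔT = 30 K
ΔV = 56.5 × 9.3995×10⁻⁴ × 30 = 1.59 L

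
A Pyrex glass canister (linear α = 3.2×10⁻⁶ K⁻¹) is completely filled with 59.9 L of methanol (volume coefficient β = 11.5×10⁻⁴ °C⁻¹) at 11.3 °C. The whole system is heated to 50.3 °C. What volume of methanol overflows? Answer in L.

The canister also expands: β_container ≈ 3α = 9.6×10⁻⁶ /K
Net overflow = V₀(β_liq − 3α_cont)ΔT
β − 3α = 1.15×10⁻³ − 9.6×10⁻⁶ = 1.1404×10⁻³ /K; ΔT = 39.0 K
ΔV = 59.9 × 1.1404×10⁻³ × 39.0 = 2.66 L

2.66 L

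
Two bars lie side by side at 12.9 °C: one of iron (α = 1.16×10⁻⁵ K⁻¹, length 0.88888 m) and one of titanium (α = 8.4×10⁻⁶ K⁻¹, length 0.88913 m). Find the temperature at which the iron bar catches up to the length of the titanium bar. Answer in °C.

L₁(1 + α₁ΔT) = L₂(1 + α₂ΔT) ⇒ ΔT = (L₂ − L₁)/(α₁L₁ − α₂L₂)
L₂ − L₁ = 0.88913 − 0.88888 = 2.50×10⁻⁴ m
α₁L₁ − α₂L₂ = 1.16×10⁻⁵×0.88888 − 8.4×10⁻⁶×0.88913 = 2.842316×10⁻⁶ m/K
ΔT = 2.50×10⁻⁴ / 2.842316×10⁻⁶ = 87.956 K
T = 12.9 + 87.956 = 100.856 °C

T = 100.9 °C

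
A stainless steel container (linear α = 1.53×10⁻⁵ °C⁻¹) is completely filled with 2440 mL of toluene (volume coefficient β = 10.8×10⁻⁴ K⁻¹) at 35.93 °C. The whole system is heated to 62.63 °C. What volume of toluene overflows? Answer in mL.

The container also expands: β_container ≈ 3α = 4.59×10⁻⁵ /K
Net overflow = V₀(β_liq − 3α_cont)ΔT
β − 3α = 1.08×10⁻³ − 4.59×10⁻⁵ = 1.0341×10⁻³ /K; ΔT = 26.70 K
ΔV = 2440 × 1.0341×10⁻³ × 26.70 = 67.4 mL

67.4 mL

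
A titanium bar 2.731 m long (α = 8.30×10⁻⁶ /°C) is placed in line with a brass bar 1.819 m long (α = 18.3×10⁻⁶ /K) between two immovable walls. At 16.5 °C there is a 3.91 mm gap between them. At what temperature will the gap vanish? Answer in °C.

T = 86.4 °C

Gap closes when ΔL₁ + ΔL₂ = 3.91 mm = 3.91×10⁻³ m
(α₁L₁ + α₂L₂)ΔT = g
α₁L₁ + α₂L₂ = 8.30×10⁻⁶×2.731 + 18.3×10⁻⁶×1.819 = 5.5955×10⁻⁵ m/K
ΔT = 3.91×10⁻³ / 5.5955×10⁻⁵ = 69.878 K
T = 16.5 + 69.878 = 86.378 °C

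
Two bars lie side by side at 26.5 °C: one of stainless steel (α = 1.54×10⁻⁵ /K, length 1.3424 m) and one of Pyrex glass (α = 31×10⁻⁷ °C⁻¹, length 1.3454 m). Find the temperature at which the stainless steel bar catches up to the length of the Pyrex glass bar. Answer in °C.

T = 208.3 °C

Equal length when α₁L₁ΔT − α₂L₂ΔT = L₂ − L₁ = 3.00×10⁻³ m
α₁L₁ = 2.067296×10⁻⁵, α₂L₂ = 4.17074×10⁻⁶ → Δ(αL) = 1.650222×10⁻⁵ m/K
ΔT = 3.00×10⁻³ / 1.650222×10⁻⁵ = 181.794 K, so T = 26.5 + 181.794 = 208.294 °C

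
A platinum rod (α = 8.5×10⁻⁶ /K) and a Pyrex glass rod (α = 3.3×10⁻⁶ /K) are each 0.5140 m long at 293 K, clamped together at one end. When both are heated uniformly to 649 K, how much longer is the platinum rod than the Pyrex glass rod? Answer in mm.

0.952 mm

ΔT = 356 K
platinum: ΔL = 8.5×10⁻⁶ × 0.5140 m × 356 = 1.5554×10⁻³ m = 1.5554 mm
Pyrex glass: ΔL = 3.3×10⁻⁶ × 0.5140 m × 356 = 6.0385×10⁻⁴ m = 0.60385 mm
difference = 1.5554 − 0.60385 = 0.95155 mm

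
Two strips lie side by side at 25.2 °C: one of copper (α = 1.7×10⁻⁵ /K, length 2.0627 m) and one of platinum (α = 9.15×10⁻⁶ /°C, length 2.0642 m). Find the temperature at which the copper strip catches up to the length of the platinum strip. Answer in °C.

T = 117.9 °C

L₁(1 + α₁ΔT) = L₂(1 + α₂ΔT) ⇒ ΔT = (L₂ − L₁)/(α₁L₁ − α₂L₂)
L₂ − L₁ = 2.0642 − 2.0627 = 1.50×10⁻³ m
α₁L₁ − α₂L₂ = 1.7×10⁻⁵×2.0627 − 9.15×10⁻⁶×2.0642 = 1.617847×10⁻⁵ m/K
ΔT = 1.50×10⁻³ / 1.617847×10⁻⁵ = 92.716 K
T = 25.2 + 92.716 = 117.916 °C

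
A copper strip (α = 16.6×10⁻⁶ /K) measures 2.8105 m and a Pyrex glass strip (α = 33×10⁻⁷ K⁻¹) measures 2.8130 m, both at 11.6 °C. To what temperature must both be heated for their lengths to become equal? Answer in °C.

L₁(1 + α₁ΔT) = L₂(1 + α₂ΔT) ⇒ ΔT = (L₂ − L₁)/(α₁L₁ − α₂L₂)
L₂ − L₁ = 2.8130 − 2.8105 = 2.50×10⁻³ m
α₁L₁ − α₂L₂ = 16.6×10⁻⁶×2.8105 − 33×10⁻⁷×2.8130 = 3.73714×10⁻⁵ m/K
ΔT = 2.50×10⁻³ / 3.73714×10⁻⁵ = 66.8961 K
T = 11.6 + 66.8961 = 78.4961 °C

T = 78.50 °C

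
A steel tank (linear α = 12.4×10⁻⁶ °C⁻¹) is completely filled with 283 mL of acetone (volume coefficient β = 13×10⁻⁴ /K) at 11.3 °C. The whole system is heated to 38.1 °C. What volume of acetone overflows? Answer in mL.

9.58 mL

The tank also expands: β_container ≈ 3α = 3.72×10⁻⁵ /K
Net overflow = V₀(β_liq − 3α_cont)ΔT
β − 3α = 1.30×10⁻³ − 3.72×10⁻⁵ = 1.2628×10⁻³ /K; ΔT = 26.8 K
ΔV = 283 × 1.2628×10⁻³ × 26.8 = 9.58 mL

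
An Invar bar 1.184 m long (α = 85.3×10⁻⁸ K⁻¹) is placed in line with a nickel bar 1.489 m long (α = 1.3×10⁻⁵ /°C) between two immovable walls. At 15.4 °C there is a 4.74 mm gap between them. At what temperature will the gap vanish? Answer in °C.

T = 248 °C

Gap closes when ΔL₁ + ΔL₂ = 4.74 mm = 4.74×10⁻³ m
(α₁L₁ + α₂L₂)ΔT = g
α₁L₁ + α₂L₂ = 85.3×10⁻⁸×1.184 + 1.3×10⁻⁵×1.489 = 2.0366952×10⁻⁵ m/K
ΔT = 4.74×10⁻³ / 2.0366952×10⁻⁵ = 232.73 K
T = 15.4 + 232.73 = 248.13 °C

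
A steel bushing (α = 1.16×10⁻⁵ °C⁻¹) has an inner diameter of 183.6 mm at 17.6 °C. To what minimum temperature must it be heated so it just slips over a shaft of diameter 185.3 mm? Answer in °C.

T = 816 °C

Required Δd = 185.3 − 183.6 = 1.7 mm
Δd = αd₀ΔT ⇒ ΔT = Δd/(αd₀) = 1.7 / (1.16×10⁻⁵ × 183.6) = 798.21 K
T_min = 17.6 + 798.21 = 815.81 °C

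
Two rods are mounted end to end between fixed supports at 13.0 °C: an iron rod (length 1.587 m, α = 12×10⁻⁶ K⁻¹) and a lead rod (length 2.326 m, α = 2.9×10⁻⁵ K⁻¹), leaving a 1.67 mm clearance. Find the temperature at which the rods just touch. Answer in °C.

T = 32.3 °C

Gap closes when ΔL₁ + ΔL₂ = 1.67 mm = 1.67×10⁻³ m
(α₁L₁ + α₂L₂)ΔT = g
α₁L₁ + α₂L₂ = 12×10⁻⁶×1.587 + 2.9×10⁻⁵×2.326 = 8.6498×10⁻⁵ m/K
ΔT = 1.67×10⁻³ / 8.6498×10⁻⁵ = 19.307 K
T = 13.0 + 19.307 = 32.307 °C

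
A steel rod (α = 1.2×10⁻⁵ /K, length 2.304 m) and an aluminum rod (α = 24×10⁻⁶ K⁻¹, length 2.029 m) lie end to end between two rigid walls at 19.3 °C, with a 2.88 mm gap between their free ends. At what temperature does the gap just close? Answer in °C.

T = 57.0 °C

α₁L₁ = 2.7648×10⁻⁵ m/K, α₂L₂ = 4.8696×10⁻⁵ m/K → total 7.6344×10⁻⁵ m/K
ΔT = g/(α₁L₁+α₂L₂) = 2.88×10⁻³ / 7.6344×10⁻⁵ = 37.724 K
T = 19.3 + 37.724 = 57.024 °C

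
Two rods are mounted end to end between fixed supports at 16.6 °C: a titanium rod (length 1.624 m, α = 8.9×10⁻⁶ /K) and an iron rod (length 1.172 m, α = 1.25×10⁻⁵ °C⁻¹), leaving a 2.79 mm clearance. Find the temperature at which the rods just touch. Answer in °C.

T = 112 °C

Gap closes when ΔL₁ + ΔL₂ = 2.79 mm = 2.79×10⁻³ m
(α₁L₁ + α₂L₂)ΔT = g
α₁L₁ + α₂L₂ = 8.9×10⁻⁶×1.624 + 1.25×10⁻⁵×1.172 = 2.91036×10⁻⁵ m/K
ΔT = 2.79×10⁻³ / 2.91036×10⁻⁵ = 95.86 K
T = 16.6 + 95.86 = 112.46 °C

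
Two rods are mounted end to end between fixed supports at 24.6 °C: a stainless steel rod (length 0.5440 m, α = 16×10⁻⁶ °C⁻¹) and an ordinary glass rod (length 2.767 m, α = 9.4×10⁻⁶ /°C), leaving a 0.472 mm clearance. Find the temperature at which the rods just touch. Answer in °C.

T = 38.2 °C

Gap closes when ΔL₁ + ΔL₂ = 0.472 mm = 4.72×10⁻⁴ m
(α₁L₁ + α₂L₂)ΔT = g
α₁L₁ + α₂L₂ = 16×10⁻⁶×0.5440 + 9.4×10⁻⁶×2.767 = 3.47138×10⁻⁵ m/K
ΔT = 4.72×10⁻⁴ / 3.47138×10⁻⁵ = 13.597 K
T = 24.6 + 13.597 = 38.197 °C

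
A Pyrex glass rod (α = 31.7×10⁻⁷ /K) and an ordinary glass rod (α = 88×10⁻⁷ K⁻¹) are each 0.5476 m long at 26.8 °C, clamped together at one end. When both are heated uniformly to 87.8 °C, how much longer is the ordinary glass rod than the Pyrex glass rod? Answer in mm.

ΔT = 61.0 K
Pyrex glass: ΔL = 31.7×10⁻⁷ × 0.5476 m × 61.0 = 1.0589×10⁻⁴ m = 0.10589 mm
ordinary glass: ΔL = 88×10⁻⁷ × 0.5476 m × 61.0 = 2.9395×10⁻⁴ m = 0.29395 mm
difference = 0.29395 − 0.10589 = 0.18806 mm

0.188 mm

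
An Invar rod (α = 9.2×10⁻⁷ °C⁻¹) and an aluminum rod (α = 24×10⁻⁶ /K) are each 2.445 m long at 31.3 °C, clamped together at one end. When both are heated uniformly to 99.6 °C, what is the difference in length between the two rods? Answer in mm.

3.85 mm

ΔT = 68.3 K
Invar: ΔL = 9.2×10⁻⁷ × 2.445 m × 68.3 = 1.5363×10⁻⁴ m = 0.15363 mm
aluminum: ΔL = 24×10⁻⁶ × 2.445 m × 68.3 = 4.0078×10⁻³ m = 4.0078 mm
difference = 4.0078 − 0.15363 = 3.85417 mm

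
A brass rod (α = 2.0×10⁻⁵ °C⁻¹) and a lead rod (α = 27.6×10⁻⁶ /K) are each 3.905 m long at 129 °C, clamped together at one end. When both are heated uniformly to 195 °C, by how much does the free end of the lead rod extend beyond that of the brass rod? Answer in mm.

1.96 mm

ΔT = 66 K
brass: ΔL = 2.0×10⁻⁵ × 3.905 m × 66 = 5.1546×10⁻³ m = 5.1546 mm
lead: ΔL = 27.6×10⁻⁶ × 3.905 m × 66 = 7.1133×10⁻³ m = 7.1133 mm
difference = 7.1133 − 5.1546 = 1.9587 mm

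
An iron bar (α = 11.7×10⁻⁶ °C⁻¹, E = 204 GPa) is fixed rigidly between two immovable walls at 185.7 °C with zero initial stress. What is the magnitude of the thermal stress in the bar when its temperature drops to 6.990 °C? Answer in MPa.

Fully constrained: the free strain ε = αΔT is blocked, so σ = Eε = EαΔT.
|ΔT| = 178.710 K
σ = 204×10⁹ × 11.7×10⁻⁶ × 178.710 = 4.27×10⁸ Pa

σ = 427 MPa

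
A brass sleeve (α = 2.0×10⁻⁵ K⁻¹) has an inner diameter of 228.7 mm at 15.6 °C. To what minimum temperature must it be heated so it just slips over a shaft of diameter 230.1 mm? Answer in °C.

Required Δd = 230.1 − 228.7 = 1.4 mm
Δd = αd₀ΔT ⇒ ΔT = Δd/(αd₀) = 1.4 / (2.0×10⁻⁵ × 228.7) = 306.08 K
T_min = 15.6 + 306.08 = 321.68 °C

T = 322 °C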